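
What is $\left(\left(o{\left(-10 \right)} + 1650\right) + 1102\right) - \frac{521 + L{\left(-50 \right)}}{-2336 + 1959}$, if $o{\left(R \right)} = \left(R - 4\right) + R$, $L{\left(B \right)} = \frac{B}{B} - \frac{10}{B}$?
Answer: $\frac{5144891}{1885} \approx 2729.4$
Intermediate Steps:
$L{\left(B \right)} = 1 - \frac{10}{B}$
$o{\left(R \right)} = -4 + 2 R$ ($o{\left(R \right)} = \left(-4 + R\right) + R = -4 + 2 R$)
$\left(\left(o{\left(-10 \right)} + 1650\right) + 1102\right) - \frac{521 + L{\left(-50 \right)}}{-2336 + 1959} = \left(\left(\left(-4 + 2 \left(-10\right)\right) + 1650\right) + 1102\right) - \frac{521 + \frac{-10 - 50}{-50}}{-2336 + 1959} = \left(\left(\left(-4 - 20\right) + 1650\right) + 1102\right) - \frac{521 - - \frac{6}{5}}{-377} = \left(\left(-24 + 1650\right) + 1102\right) - \left(521 + \frac{6}{5}\right) \left(- \frac{1}{377}\right) = \left(1626 + 1102\right) - \frac{2611}{5} \left(- \frac{1}{377}\right) = 2728 - - \frac{2611}{1885} = 2728 + \frac{2611}{1885} = \frac{5144891}{1885}$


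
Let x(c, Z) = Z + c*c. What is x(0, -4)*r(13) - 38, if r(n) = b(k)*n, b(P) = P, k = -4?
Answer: 170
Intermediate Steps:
x(c, Z) = Z + c**2
r(n) = -4*n
x(0, -4)*r(13) - 38 = (-4 + 0**2)*(-4*13) - 38 = (-4 + 0)*(-52) - 38 = -4*(-52) - 38 = 208 - 38 = 170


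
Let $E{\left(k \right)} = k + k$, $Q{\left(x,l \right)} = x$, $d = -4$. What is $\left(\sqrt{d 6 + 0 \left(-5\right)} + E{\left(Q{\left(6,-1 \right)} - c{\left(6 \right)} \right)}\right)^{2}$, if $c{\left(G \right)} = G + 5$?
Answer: $76 - 40 i \sqrt{6} \approx 76.0 - 97.98 i$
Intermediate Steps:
$c{\left(G \right)} = 5 + G$
$E{\left(k \right)} = 2 k$
$\left(\sqrt{d 6 + 0 \left(-5\right)} + E{\left(Q{\left(6,-1 \right)} - c{\left(6 \right)} \right)}\right)^{2} = \left(\sqrt{\left(-4\right) 6 + 0 \left(-5\right)} + 2 \left(6 - \left(5 + 6\right)\right)\right)^{2} = \left(\sqrt{-24 + 0} + 2 \left(6 - 11\right)\right)^{2} = \left(\sqrt{-24} + 2 \left(6 - 11\right)\right)^{2} = \left(2 i \sqrt{6} + 2 \left(-5\right)\right)^{2} = \left(2 i \sqrt{6} - 10\right)^{2} = \left(-10 + 2 i \sqrt{6}\right)^{2}$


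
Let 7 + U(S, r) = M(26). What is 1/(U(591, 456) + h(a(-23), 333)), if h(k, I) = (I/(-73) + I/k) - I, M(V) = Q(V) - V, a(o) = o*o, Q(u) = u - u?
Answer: -38617/14285670 ≈ -0.0027032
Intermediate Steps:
Q(u) = 0
a(o) = o²
M(V) = -V (M(V) = 0 - V = -V)
U(S, r) = -33 (U(S, r) = -7 - 1*26 = -7 - 26 = -33)
h(k, I) = -74*I/73 + I/k (h(k, I) = (I*(-1/73) + I/k) - I = (-I/73 + I/k) - I = -74*I/73 + I/k)
1/(U(591, 456) + h(a(-23), 333)) = 1/(-33 + (-74/73*333 + 333/((-23)²))) = 1/(-33 + (-24642/73 + 333/529)) = 1/(-33 - 13011309/38617) = 1/(-14285670/38617) = -38617/14285670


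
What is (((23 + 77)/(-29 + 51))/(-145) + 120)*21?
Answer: 803670/319 ≈ 2519.3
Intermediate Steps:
(((23 + 77)/(-29 + 51))/(-145) + 120)*21 = ((100/22)*(-1/145) + 120)*21 = ((100*(1/22))*(-1/145) + 120)*21 = ((50/11)*(-1/145) + 120)*21 = (-10/319 + 120)*21 = (38270/319)*21 = 803670/319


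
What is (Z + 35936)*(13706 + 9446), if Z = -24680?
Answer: 260598912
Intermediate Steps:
(Z + 35936)*(13706 + 9446) = (-24680 + 35936)*(13706 + 9446) = 11256*23152 = 260598912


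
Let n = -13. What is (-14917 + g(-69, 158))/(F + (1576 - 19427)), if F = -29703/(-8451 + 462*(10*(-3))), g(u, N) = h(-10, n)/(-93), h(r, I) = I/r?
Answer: 34390728217/41151875660 ≈ 0.83570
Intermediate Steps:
g(u, N) = -13/930 (g(u, N) = -13/(-10)/(-93) = -13*(-⅒)*(-1/93) = (13/10)*(-1/93) = -13/930)
F = 9901/7437 (F = -29703/(-8451 + 462*(-30)) = -29703/(-8451 - 13860) = -29703/(-22311) = -29703*(-1/22311) = 9901/7437 ≈ 1.3313)
(-14917 + g(-69, 158))/(F + (1576 - 19427)) = (-14917 - 13/930)/(9901/7437 + (1576 - 19427)) = -13872823/(930*(9901/7437 - 17851)) = -13872823/(930*(-132747986/7437)) = -13872823/930*(-7437/132747986) = 34390728217/41151875660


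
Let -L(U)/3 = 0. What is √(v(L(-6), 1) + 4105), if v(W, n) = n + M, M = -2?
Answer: 6*√114 ≈ 64.063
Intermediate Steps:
L(U) = 0 (L(U) = -3*0 = 0)
v(W, n) = -2 + n (v(W, n) = n - 2 = -2 + n)
√(v(L(-6), 1) + 4105) = √((-2 + 1) + 4105) = √(-1 + 4105) = √4104 = 6*√114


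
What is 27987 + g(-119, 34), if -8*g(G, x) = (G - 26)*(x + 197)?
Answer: 257391/8 ≈ 32174.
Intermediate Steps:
g(G, x) = -(-26 + G)*(197 + x)/8 (g(G, x) = -(G - 26)*(x + 197)/8 = -(-26 + G)*(197 + x)/8)
27987 + g(-119, 34) = 27987 + (2561/4 - 197/8*(-119) + (13/4)*34 - ⅛*(-119)*34) = 27987 + (2561/4 + 23443/8 + 221/2 + 2023/4) = 27987 + 33495/8 = 257391/8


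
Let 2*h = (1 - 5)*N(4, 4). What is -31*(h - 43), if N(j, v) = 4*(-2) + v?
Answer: 1085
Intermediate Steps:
N(j, v) = -8 + v
h = 8 (h = ((1 - 5)*(-8 + 4))/2 = (-4*(-4))/2 = (½)*16 = 8)
-31*(h - 43) = -31*(8 - 43) = -31*(-35) = 1085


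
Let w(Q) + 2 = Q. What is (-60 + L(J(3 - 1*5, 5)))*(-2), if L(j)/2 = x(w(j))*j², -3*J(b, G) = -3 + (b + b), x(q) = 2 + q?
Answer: 1868/27 ≈ 69.185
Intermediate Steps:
w(Q) = -2 + Q
J(b, G) = 1 - 2*b/3 (J(b, G) = -(-3 + (b + b))/3 = -(-3 + 2*b)/3 = 1 - 2*b/3)
L(j) = 2*j³ (L(j) = 2*((2 + (-2 + j))*j²) = 2*(j*j²) = 2*j³)
(-60 + L(J(3 - 1*5, 5)))*(-2) = (-60 + 2*(1 - 2*(3 - 1*5)/3)³)*(-2) = (-60 + 2*(1 - 2*(3 - 5)/3)³)*(-2) = (-60 + 2*(1 - ⅔*(-2))³)*(-2) = (-60 + 2*(1 + 4/3)³)*(-2) = (-60 + 2*(7/3)³)*(-2) = (-60 + 2*(343/27))*(-2) = (-60 + 686/27)*(-2) = -934/27*(-2) = 1868/27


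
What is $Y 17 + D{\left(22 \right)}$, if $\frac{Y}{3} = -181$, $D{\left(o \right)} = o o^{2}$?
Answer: $1417$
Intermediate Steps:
$D{\left(o \right)} = o^{3}$
$Y = -543$ ($Y = 3 \left(-181\right) = -543$)
$Y 17 + D{\left(22 \right)} = \left(-543\right) 17 + 22^{3} = -9231 + 10648 = 1417$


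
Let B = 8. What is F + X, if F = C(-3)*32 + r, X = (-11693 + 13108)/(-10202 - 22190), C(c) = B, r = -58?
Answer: 6412201/32392 ≈ 197.96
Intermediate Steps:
C(c) = 8
X = -1415/32392 (X = 1415/(-32392) = 1415*(-1/32392) = -1415/32392 ≈ -0.043684)
F = 198 (F = 8*32 - 58 = 256 - 58 = 198)
F + X = 198 - 1415/32392 = 6412201/32392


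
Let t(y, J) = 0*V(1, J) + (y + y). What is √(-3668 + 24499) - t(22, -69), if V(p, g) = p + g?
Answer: -44 + √20831 ≈ 100.33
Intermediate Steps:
V(p, g) = g + p
t(y, J) = 2*y (t(y, J) = 0*(J + 1) + (y + y) = 0*(1 + J) + 2*y = 0 + 2*y = 2*y)
√(-3668 + 24499) - t(22, -69) = √(-3668 + 24499) - 2*22 = √20831 - 1*44 = √20831 - 44 = -44 + √20831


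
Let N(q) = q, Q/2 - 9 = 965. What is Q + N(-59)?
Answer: 1889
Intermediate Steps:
Q = 1948 (Q = 18 + 2*965 = 18 + 1930 = 1948)
Q + N(-59) = 1948 - 59 = 1889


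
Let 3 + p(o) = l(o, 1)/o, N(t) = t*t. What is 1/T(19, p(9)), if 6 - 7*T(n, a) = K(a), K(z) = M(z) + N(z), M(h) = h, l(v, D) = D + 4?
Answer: 567/200 ≈ 2.8350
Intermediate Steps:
l(v, D) = 4 + D
N(t) = t²
p(o) = -3 + 5/o (p(o) = -3 + (4 + 1)/o = -3 + 5/o)
K(z) = z + z²
T(n, a) = 6/7 - a*(1 + a)/7
1/T(19, p(9)) = 1/(6/7 - (-3 + 5/9)/7 - (-3 + 5/9)²/7) = 1/(6/7 - ⅐*(-22/9) - (-22/9)²/7) = 1/(6/7 + 22/63 - ⅐*484/81) = 1/(6/7 + 22/63 - 484/567) = 1/(200/567) = 567/200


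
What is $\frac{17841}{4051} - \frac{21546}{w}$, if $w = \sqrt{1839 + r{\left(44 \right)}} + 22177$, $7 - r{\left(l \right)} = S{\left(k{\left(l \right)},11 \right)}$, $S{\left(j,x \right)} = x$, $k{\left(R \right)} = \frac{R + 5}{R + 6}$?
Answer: $\frac{488488873908}{142310904871} + \frac{1539 \sqrt{1835}}{35129821} \approx 3.4344$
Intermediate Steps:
$k{\left(R \right)} = \frac{5 + R}{6 + R}$
$r{\left(l \right)} = -4$ ($r{\left(l \right)} = 7 - 11 = -4$)
$w = 22177 + \sqrt{1835}$ ($w = \sqrt{1839 - 4} + 22177 = \sqrt{1835} + 22177 = 22177 + \sqrt{1835} \approx 22220.0$)
$\frac{17841}{4051} - \frac{21546}{w} = \frac{17841}{4051} - \frac{21546}{22177 + \sqrt{1835}}$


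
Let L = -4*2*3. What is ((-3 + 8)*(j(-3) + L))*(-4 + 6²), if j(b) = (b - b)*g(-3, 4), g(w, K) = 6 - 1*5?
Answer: -3840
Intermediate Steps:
g(w, K) = 1 (g(w, K) = 6 - 5 = 1)
L = -24 (L = -8*3 = -24)
j(b) = 0 (j(b) = (b - b)*1 = 0*1 = 0)
((-3 + 8)*(j(-3) + L))*(-4 + 6²) = ((-3 + 8)*(0 - 24))*(-4 + 6²) = (5*(-24))*(-4 + 36) = -120*32 = -3840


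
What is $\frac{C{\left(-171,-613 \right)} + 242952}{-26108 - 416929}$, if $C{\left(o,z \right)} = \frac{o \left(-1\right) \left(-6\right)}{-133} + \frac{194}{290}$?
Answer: $- \frac{246604789}{449682555} \approx -0.5484$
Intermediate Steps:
$C{\left(o,z \right)} = \frac{97}{145} - \frac{6 o}{133}$ ($C{\left(o,z \right)} = - o \left(-6\right) \left(- \frac{1}{133}\right) + 194 \cdot \frac{1}{290} = 6 o \left(- \frac{1}{133}\right) + \frac{97}{145} = - \frac{6 o}{133} + \frac{97}{145} = \frac{97}{145} - \frac{6 o}{133}$)
$\frac{C{\left(-171,-613 \right)} + 242952}{-26108 - 416929} = \frac{\left(\frac{97}{145} - - \frac{54}{7}\right) + 242952}{-26108 - 416929} = \frac{\left(\frac{97}{145} + \frac{54}{7}\right) + 242952}{-443037} = \left(\frac{8509}{1015} + 242952\right) \left(- \frac{1}{443037}\right) = \frac{246604789}{1015} \left(- \frac{1}{443037}\right) = - \frac{246604789}{449682555}$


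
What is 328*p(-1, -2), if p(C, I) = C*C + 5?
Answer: 1968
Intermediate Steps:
p(C, I) = 5 + C**2 (p(C, I) = C**2 + 5 = 5 + C**2)
328*p(-1, -2) = 328*(5 + (-1)**2) = 328*(5 + 1) = 328*6 = 1968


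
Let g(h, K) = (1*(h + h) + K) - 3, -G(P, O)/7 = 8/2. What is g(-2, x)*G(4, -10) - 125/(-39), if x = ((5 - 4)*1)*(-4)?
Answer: 12137/39 ≈ 311.21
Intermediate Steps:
G(P, O) = -28 (G(P, O) = -56/2 = -7*4 = -28)
x = -4 (x = (1*1)*(-4) = 1*(-4) = -4)
g(h, K) = -3 + K + 2*h (g(h, K) = (1*(2*h) + K) - 3 = (2*h + K) - 3 = (K + 2*h) - 3 = -3 + K + 2*h)
g(-2, x)*G(4, -10) - 125/(-39) = (-3 - 4 + 2*(-2))*(-28) - 125/(-39) = (-3 - 4 - 4)*(-28) - 125*(-1/39) = -11*(-28) + 125/39 = 308 + 125/39 = 12137/39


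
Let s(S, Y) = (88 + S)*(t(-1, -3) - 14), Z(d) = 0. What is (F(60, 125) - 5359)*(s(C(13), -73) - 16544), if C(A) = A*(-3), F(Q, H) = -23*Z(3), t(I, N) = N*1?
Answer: 93123343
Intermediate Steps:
t(I, N) = N
F(Q, H) = 0 (F(Q, H) = -23*0 = 0)
C(A) = -3*A
s(S, Y) = -1496 - 17*S (s(S, Y) = (88 + S)*(-3 - 14) = (88 + S)*(-17) = -1496 - 17*S)
(F(60, 125) - 5359)*(s(C(13), -73) - 16544) = (0 - 5359)*((-1496 - (-51)*13) - 16544) = -5359*((-1496 - 17*(-39)) - 16544) = -5359*((-1496 + 663) - 16544) = -5359*(-833 - 16544) = -5359*(-17377) = 93123343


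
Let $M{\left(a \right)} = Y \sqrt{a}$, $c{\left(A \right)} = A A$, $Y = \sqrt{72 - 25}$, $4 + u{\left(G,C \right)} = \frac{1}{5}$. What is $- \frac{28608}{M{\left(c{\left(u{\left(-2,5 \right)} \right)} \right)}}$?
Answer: $- \frac{143040 \sqrt{47}}{893} \approx -1098.1$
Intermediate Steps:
$u{\left(G,C \right)} = - \frac{19}{5}$ ($u{\left(G,C \right)} = -4 + \frac{1}{5} = - \frac{19}{5}$)
$Y = \sqrt{47}$ ($Y = \sqrt{72 + \left(-76 + 51\right)} = \sqrt{72 - 25} = \sqrt{47} \approx 6.8557$)
$c{\left(A \right)} = A^{2}$
$M{\left(a \right)} = \sqrt{47} \sqrt{a}$
$- \frac{28608}{M{\left(c{\left(u{\left(-2,5 \right)} \right)} \right)}} = - \frac{28608}{\sqrt{47} \sqrt{\left(- \frac{19}{5}\right)^{2}}} = - \frac{28608}{\sqrt{47} \sqrt{\frac{361}{25}}} = - \frac{28608}{\sqrt{47} \cdot \frac{19}{5}} = - \frac{28608}{\frac{19}{5} \sqrt{47}} = - 28608 \frac{5 \sqrt{47}}{893} = - \frac{143040 \sqrt{47}}{893}$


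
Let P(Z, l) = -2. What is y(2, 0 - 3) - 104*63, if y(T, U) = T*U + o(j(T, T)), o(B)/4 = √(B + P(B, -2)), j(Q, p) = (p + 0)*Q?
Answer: -6558 + 4*√2 ≈ -6552.3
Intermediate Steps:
j(Q, p) = Q*p (j(Q, p) = p*Q = Q*p)
o(B) = 4*√(-2 + B) (o(B) = 4*√(B - 2) = 4*√(-2 + B))
y(T, U) = 4*√(-2 + T²) + T*U (y(T, U) = T*U + 4*√(-2 + T*T) = T*U + 4*√(-2 + T²) = 4*√(-2 + T²) + T*U)
y(2, 0 - 3) - 104*63 = (4*√(-2 + 2²) + 2*(0 - 3)) - 104*63 = (4*√(-2 + 4) + 2*(-3)) - 6552 = (4*√2 - 6) - 6552 = (-6 + 4*√2) - 6552 = -6558 + 4*√2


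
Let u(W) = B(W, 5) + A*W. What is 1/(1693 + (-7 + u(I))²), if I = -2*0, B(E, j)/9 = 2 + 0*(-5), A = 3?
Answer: 1/1814 ≈ 0.00055127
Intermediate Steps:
B(E, j) = 18 (B(E, j) = 9*(2 + 0*(-5)) = 9*(2 + 0) = 9*2 = 18)
I = 0
u(W) = 18 + 3*W
1/(1693 + (-7 + u(I))²) = 1/(1693 + (-7 + (18 + 3*0))²) = 1/(1693 + (-7 + (18 + 0))²) = 1/(1693 + (-7 + 18)²) = 1/(1693 + 11²) = 1/(1693 + 121) = 1/1814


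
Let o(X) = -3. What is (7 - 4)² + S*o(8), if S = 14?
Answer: -33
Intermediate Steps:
(7 - 4)² + S*o(8) = (7 - 4)² + 14*(-3) = 3² - 42 = 9 - 42 = -33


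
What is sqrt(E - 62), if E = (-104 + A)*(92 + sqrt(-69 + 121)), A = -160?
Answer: sqrt(-24350 - 528*sqrt(13)) ≈ 162.03*I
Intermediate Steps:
E = -24288 - 528*sqrt(13) (E = (-104 - 160)*(92 + sqrt(-69 + 121)) = -264*(92 + sqrt(52)) = -264*(92 + 2*sqrt(13)) = -24288 - 528*sqrt(13) ≈ -26192.)
sqrt(E - 62) = sqrt((-24288 - 528*sqrt(13)) - 62) = sqrt(-24350 - 528*sqrt(13))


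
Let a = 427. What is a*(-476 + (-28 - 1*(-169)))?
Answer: -143045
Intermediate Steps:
a*(-476 + (-28 - 1*(-169))) = 427*(-476 + (-28 - 1*(-169))) = 427*(-476 + (-28 + 169)) = 427*(-476 + 141) = 427*(-335) = -143045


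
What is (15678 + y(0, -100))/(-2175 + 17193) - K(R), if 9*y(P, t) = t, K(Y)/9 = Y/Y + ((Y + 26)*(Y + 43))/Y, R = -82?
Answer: 642139220/2770821 ≈ 231.75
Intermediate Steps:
K(Y) = 9 + 9*(26 + Y)*(43 + Y)/Y (K(Y) = 9*(Y/Y + ((Y + 26)*(Y + 43))/Y) = 9*(1 + ((26 + Y)*(43 + Y))/Y) = 9*(1 + (26 + Y)*(43 + Y)/Y) = 9 + 9*(26 + Y)*(43 + Y)/Y)
y(P, t) = t/9
(15678 + y(0, -100))/(-2175 + 17193) - K(R) = (15678 + (⅑)*(-100))/(-2175 + 17193) - (630 + 9*(-82) + 10062/(-82)) = (15678 - 100/9)/15018 - (630 - 738 + 10062*(-1/82)) = (141002/9)*(1/15018) - (630 - 738 - 5031/41) = 70501/67581 - 1*(-9459/41) = 70501/67581 + 9459/41 = 642139220/2770821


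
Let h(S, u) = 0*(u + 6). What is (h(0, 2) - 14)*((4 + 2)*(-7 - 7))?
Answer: 1176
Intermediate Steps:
h(S, u) = 0 (h(S, u) = 0*(6 + u) = 0)
(h(0, 2) - 14)*((4 + 2)*(-7 - 7)) = (0 - 14)*((4 + 2)*(-7 - 7)) = -84*(-14) = -14*(-84) = 1176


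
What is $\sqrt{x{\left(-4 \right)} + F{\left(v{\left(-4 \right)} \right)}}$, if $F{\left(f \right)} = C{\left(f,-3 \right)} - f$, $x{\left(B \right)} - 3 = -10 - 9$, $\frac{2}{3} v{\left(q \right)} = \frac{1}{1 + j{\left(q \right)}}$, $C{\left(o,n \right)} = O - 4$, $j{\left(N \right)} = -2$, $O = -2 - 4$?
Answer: $\frac{7 i \sqrt{2}}{2} \approx 4.9497 i$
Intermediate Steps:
$O = -6$ ($O = -2 - 4 = -6$)
$C{\left(o,n \right)} = -10$ ($C{\left(o,n \right)} = -6 - 4 = -10$)
$v{\left(q \right)} = - \frac{3}{2}$ ($v{\left(q \right)} = \frac{3}{2 \left(1 - 2\right)} = \frac{3}{2 \left(-1\right)} = \frac{3}{2} \left(-1\right) = - \frac{3}{2}$)
$x{\left(B \right)} = -16$ ($x{\left(B \right)} = 3 - 19 = -16$)
$F{\left(f \right)} = -10 - f$
$\sqrt{x{\left(-4 \right)} + F{\left(v{\left(-4 \right)} \right)}} = \sqrt{-16 - \frac{17}{2}} = \sqrt{- \frac{49}{2}} = \frac{7 i \sqrt{2}}{2}$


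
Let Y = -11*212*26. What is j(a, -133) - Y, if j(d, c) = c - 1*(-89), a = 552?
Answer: 60588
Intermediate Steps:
j(d, c) = 89 + c (j(d, c) = c + 89 = 89 + c)
Y = -60632 (Y = -2332*26 = -60632)
j(a, -133) - Y = (89 - 133) - 1*(-60632) = -44 + 60632 = 60588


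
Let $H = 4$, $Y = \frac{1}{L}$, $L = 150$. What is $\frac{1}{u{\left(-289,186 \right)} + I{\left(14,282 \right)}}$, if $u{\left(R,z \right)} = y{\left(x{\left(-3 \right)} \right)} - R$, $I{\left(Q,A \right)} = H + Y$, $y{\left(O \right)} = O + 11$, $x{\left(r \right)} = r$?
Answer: $\frac{150}{45151} \approx 0.0033222$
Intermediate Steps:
$Y = \frac{1}{150} \approx 0.0066667$
$y{\left(O \right)} = 11 + O$
$I{\left(Q,A \right)} = \frac{601}{150}$ ($I{\left(Q,A \right)} = 4 + \frac{1}{150} = \frac{601}{150}$)
$u{\left(R,z \right)} = 8 - R$ ($u{\left(R,z \right)} = \left(11 - 3\right) - R = 8 - R$)
$\frac{1}{u{\left(-289,186 \right)} + I{\left(14,282 \right)}} = \frac{1}{\left(8 - -289\right) + \frac{601}{150}} = \frac{1}{\left(8 + 289\right) + \frac{601}{150}} = \frac{1}{297 + \frac{601}{150}} = \frac{1}{\frac{45151}{150}} = \frac{150}{45151}$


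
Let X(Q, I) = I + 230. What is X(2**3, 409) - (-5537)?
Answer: 6176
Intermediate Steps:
X(Q, I) = 230 + I
X(2**3, 409) - (-5537) = (230 + 409) - (-5537) = 639 - 1*(-5537) = 639 + 5537 = 6176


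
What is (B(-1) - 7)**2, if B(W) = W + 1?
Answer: 49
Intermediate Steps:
B(W) = 1 + W
(B(-1) - 7)**2 = ((1 - 1) - 7)**2 = (0 - 7)**2 = (-7)**2 = 49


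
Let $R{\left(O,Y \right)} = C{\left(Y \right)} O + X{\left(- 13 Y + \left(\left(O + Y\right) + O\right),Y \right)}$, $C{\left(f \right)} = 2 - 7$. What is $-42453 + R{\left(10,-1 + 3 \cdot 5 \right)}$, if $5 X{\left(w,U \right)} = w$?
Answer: $- \frac{212663}{5} \approx -42533.0$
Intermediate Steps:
$C{\left(f \right)} = -5$
$X{\left(w,U \right)} = \frac{w}{5}$
$R{\left(O,Y \right)} = - \frac{23 O}{5} - \frac{12 Y}{5}$ ($R{\left(O,Y \right)} = - 5 O + \frac{- 13 Y + \left(\left(O + Y\right) + O\right)}{5} = - 5 O + \frac{- 13 Y + \left(Y + 2 O\right)}{5} = - 5 O + \frac{- 12 Y + 2 O}{5} = - 5 O + \left(- \frac{12 Y}{5} + \frac{2 O}{5}\right) = - \frac{23 O}{5} - \frac{12 Y}{5}$)
$-42453 + R{\left(10,-1 + 3 \cdot 5 \right)} = -42453 - \left(46 + \frac{12 \left(-1 + 3 \cdot 5\right)}{5}\right) = -42453 - \left(46 + \frac{12 \left(-1 + 15\right)}{5}\right) = -42453 - \frac{398}{5} = - \frac{212663}{5}$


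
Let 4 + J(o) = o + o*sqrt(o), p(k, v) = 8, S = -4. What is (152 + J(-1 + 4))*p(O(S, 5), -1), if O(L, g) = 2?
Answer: 1208 + 24*sqrt(3) ≈ 1249.6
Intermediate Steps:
J(o) = -4 + o + o**(3/2) (J(o) = -4 + (o + o*sqrt(o)) = -4 + (o + o**(3/2)) = -4 + o + o**(3/2))
(152 + J(-1 + 4))*p(O(S, 5), -1) = (152 + (-4 + (-1 + 4) + (-1 + 4)**(3/2)))*8 = (152 + (-4 + 3 + 3**(3/2)))*8 = (152 + (-4 + 3 + 3*sqrt(3)))*8 = (152 + (-1 + 3*sqrt(3)))*8 = (151 + 3*sqrt(3))*8 = 1208 + 24*sqrt(3)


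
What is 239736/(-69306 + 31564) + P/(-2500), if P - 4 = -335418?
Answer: 3014963797/23588750 ≈ 127.81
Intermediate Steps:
P = -335414 (P = 4 - 335418 = -335414)
239736/(-69306 + 31564) + P/(-2500) = 239736/(-69306 + 31564) - 335414/(-2500) = 239736/(-37742) - 335414*(-1/2500) = 239736*(-1/37742) + 167707/1250 = -119868/18871 + 167707/1250 = 3014963797/23588750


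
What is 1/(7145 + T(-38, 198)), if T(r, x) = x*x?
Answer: 1/46349 ≈ 2.1575e-5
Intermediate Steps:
T(r, x) = x²
1/(7145 + T(-38, 198)) = 1/(7145 + 198²) = 1/(7145 + 39204) = 1/46349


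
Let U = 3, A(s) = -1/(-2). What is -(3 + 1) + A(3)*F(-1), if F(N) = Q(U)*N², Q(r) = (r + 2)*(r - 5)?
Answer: -9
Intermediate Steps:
A(s) = ½ (A(s) = -1*(-½) = ½)
Q(r) = (-5 + r)*(2 + r) (Q(r) = (2 + r)*(-5 + r) = (-5 + r)*(2 + r))
F(N) = -10*N² (F(N) = (-10 + 3² - 3*3)*N² = (-10 + 9 - 9)*N² = -10*N²)
-(3 + 1) + A(3)*F(-1) = -(3 + 1) + (-10*(-1)²)/2 = -1*4 + (-10*1)/2 = -4 + (½)*(-10) = -4 - 5 = -9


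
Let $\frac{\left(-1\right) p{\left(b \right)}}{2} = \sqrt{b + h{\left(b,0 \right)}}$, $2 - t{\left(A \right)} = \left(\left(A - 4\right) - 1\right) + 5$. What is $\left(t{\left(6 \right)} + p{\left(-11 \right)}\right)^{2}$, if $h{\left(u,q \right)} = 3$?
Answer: $-16 + 32 i \sqrt{2} \approx -16.0 + 45.255 i$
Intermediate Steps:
$t{\left(A \right)} = 2 - A$ ($t{\left(A \right)} = 2 - \left(\left(\left(A - 4\right) - 1\right) + 5\right) = 2 - \left(\left(\left(-4 + A\right) - 1\right) + 5\right) = 2 - \left(\left(-5 + A\right) + 5\right) = 2 - A$)
$p{\left(b \right)} = - 2 \sqrt{3 + b}$ ($p{\left(b \right)} = - 2 \sqrt{b + 3} = - 2 \sqrt{3 + b}$)
$\left(t{\left(6 \right)} + p{\left(-11 \right)}\right)^{2} = \left(\left(2 - 6\right) - 2 \sqrt{3 - 11}\right)^{2} = \left(\left(2 - 6\right) - 2 \sqrt{-8}\right)^{2} = \left(-4 - 2 \cdot 2 i \sqrt{2}\right)^{2} = \left(-4 - 4 i \sqrt{2}\right)^{2}$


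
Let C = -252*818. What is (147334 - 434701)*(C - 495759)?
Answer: 201701460465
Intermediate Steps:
C = -206136
(147334 - 434701)*(C - 495759) = (147334 - 434701)*(-206136 - 495759) = -287367*(-701895) = 201701460465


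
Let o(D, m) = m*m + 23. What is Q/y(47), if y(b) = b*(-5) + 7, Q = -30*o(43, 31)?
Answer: 2460/19 ≈ 129.47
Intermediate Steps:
o(D, m) = 23 + m² (o(D, m) = m² + 23 = 23 + m²)
Q = -29520 (Q = -30*(23 + 31²) = -30*(23 + 961) = -30*984 = -29520)
y(b) = 7 - 5*b (y(b) = -5*b + 7 = 7 - 5*b)
Q/y(47) = -29520/(7 - 5*47) = -29520/(7 - 235) = -29520/(-228) = -29520*(-1/228) = 2460/19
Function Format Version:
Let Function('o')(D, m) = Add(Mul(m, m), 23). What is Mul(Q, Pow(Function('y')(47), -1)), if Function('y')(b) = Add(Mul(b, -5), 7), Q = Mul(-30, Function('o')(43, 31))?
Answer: Rational(2460, 19) ≈ 129.47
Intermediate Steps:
Function('o')(D, m) = Add(23, Pow(m, 2)) (Function('o')(D, m) = Add(Pow(m, 2), 23) = Add(23, Pow(m, 2)))
Q = -29520 (Q = Mul(-30, Add(23, Pow(31, 2))) = Mul(-30, Add(23, 961)) = Mul(-30, 984) = -29520)
Function('y')(b) = Add(7, Mul(-5, b)) (Function('y')(b) = Add(Mul(-5, b), 7) = Add(7, Mul(-5, b)))
Mul(Q, Pow(Function('y')(47), -1)) = Mul(-29520, Pow(Add(7, Mul(-5, 47)), -1)) = Mul(-29520, Pow(Add(7, -235), -1)) = Mul(-29520, Pow(-228, -1)) = Mul(-29520, Rational(-1, 228)) = Rational(2460, 19)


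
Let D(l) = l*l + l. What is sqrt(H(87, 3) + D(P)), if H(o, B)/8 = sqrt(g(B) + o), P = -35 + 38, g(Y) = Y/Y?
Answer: 2*sqrt(3 + 4*sqrt(22)) ≈ 9.3299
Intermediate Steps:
g(Y) = 1
P = 3
D(l) = l + l**2 (D(l) = l**2 + l = l + l**2)
H(o, B) = 8*sqrt(1 + o)
sqrt(H(87, 3) + D(P)) = sqrt(8*sqrt(1 + 87) + 3*(1 + 3)) = sqrt(8*sqrt(88) + 3*4) = sqrt(8*(2*sqrt(22)) + 12) = sqrt(16*sqrt(22) + 12) = sqrt(12 + 16*sqrt(22))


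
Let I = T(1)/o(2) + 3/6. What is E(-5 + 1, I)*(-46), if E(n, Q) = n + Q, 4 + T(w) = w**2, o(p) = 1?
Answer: 299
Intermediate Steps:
T(w) = -4 + w**2
I = -5/2 (I = (-4 + 1**2)/1 + 3/6 = (-4 + 1)*1 + 3*(1/6) = -3*1 + 1/2 = -3 + 1/2 = -5/2 ≈ -2.5000)
E(n, Q) = Q + n
E(-5 + 1, I)*(-46) = (-5/2 + (-5 + 1))*(-46) = (-5/2 - 4)*(-46) = -13/2*(-46) = 299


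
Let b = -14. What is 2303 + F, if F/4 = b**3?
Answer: -8673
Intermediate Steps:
F = -10976 (F = 4*(-14)**3 = 4*(-2744) = -10976)
2303 + F = 2303 - 10976 = -8673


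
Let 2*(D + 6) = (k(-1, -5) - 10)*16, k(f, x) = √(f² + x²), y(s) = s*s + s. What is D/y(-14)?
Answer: -43/91 + 4*√26/91 ≈ -0.24839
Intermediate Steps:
y(s) = s + s² (y(s) = s² + s = s + s²)
D = -86 + 8*√26 (D = -6 + ((√((-1)² + (-5)²) - 10)*16)/2 = -6 + ((√(1 + 25) - 10)*16)/2 = -6 + ((√26 - 10)*16)/2 = -6 + ((-10 + √26)*16)/2 = -6 + (-160 + 16*√26)/2 = -6 + (-80 + 8*√26) = -86 + 8*√26 ≈ -45.208)
D/y(-14) = (-86 + 8*√26)/((-14*(1 - 14))) = (-86 + 8*√26)/((-14*(-13))) = (-86 + 8*√26)/182 = (-86 + 8*√26)*(1/182) = -43/91 + 4*√26/91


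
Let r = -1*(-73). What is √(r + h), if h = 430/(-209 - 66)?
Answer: √216095/55 ≈ 8.4520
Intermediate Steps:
r = 73
h = -86/55 (h = 430/(-275) = 430*(-1/275) = -86/55 ≈ -1.5636)
√(r + h) = √(73 - 86/55) = √(3929/55) = √216095/55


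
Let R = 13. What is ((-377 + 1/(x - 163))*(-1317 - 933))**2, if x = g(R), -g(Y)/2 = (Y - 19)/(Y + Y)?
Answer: 3212631441542250000/4464769 ≈ 7.1955e+11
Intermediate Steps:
g(Y) = -(-19 + Y)/Y (g(Y) = -2*(Y - 19)/(Y + Y) = -2*(-19 + Y)/(2*Y) = -2*(-19 + Y)*1/(2*Y) = -(-19 + Y)/Y)
x = 6/13 (x = (19 - 1*13)/13 = (19 - 13)/13 = (1/13)*6 = 6/13 ≈ 0.46154)
((-377 + 1/(x - 163))*(-1317 - 933))**2 = ((-377 + 1/(6/13 - 163))*(-1317 - 933))**2 = ((-377 + 1/(-2113/13))*(-2250))**2 = ((-377 - 13/2113)*(-2250))**2 = (-796614/2113*(-2250))**2 = (1792381500/2113)**2 = 3212631441542250000/4464769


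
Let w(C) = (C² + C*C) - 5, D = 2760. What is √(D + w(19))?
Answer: √3477 ≈ 58.966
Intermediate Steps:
w(C) = -5 + 2*C² (w(C) = (C² + C²) - 5 = 2*C² - 5 = -5 + 2*C²)
√(D + w(19)) = √(2760 + (-5 + 2*19²)) = √(2760 + (-5 + 2*361)) = √(2760 + (-5 + 722)) = √(2760 + 717) = √3477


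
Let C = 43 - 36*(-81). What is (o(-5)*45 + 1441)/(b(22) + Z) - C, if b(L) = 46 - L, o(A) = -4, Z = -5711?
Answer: -16829094/5687 ≈ -2959.2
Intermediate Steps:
C = 2959 (C = 43 + 2916 = 2959)
(o(-5)*45 + 1441)/(b(22) + Z) - C = (-4*45 + 1441)/((46 - 1*22) - 5711) - 1*2959 = (-180 + 1441)/((46 - 22) - 5711) - 2959 = 1261/(24 - 5711) - 2959 = 1261/(-5687) - 2959 = 1261*(-1/5687) - 2959 = -1261/5687 - 2959 = -16829094/5687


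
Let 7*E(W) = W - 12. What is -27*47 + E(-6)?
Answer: -8901/7 ≈ -1271.6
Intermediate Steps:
E(W) = -12/7 + W/7 (E(W) = (W - 12)/7 = (-12 + W)/7 = -12/7 + W/7)
-27*47 + E(-6) = -27*47 + (-12/7 + (⅐)*(-6)) = -1269 + (-12/7 - 6/7) = -1269 - 18/7 = -8901/7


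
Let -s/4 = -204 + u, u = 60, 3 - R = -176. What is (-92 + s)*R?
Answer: 86636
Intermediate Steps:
R = 179 (R = 3 - 1*(-176) = 3 + 176 = 179)
s = 576 (s = -4*(-204 + 60) = -4*(-144) = 576)
(-92 + s)*R = (-92 + 576)*179 = 484*179 = 86636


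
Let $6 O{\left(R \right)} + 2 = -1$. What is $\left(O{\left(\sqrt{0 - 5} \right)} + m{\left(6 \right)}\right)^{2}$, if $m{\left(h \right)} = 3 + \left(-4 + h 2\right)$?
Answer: $\frac{441}{4} \approx 110.25$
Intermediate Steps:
$m{\left(h \right)} = -1 + 2 h$ ($m{\left(h \right)} = 3 + \left(-4 + 2 h\right) = -1 + 2 h$)
$O{\left(R \right)} = - \frac{1}{2}$ ($O{\left(R \right)} = - \frac{1}{3} + \frac{1}{6} \left(-1\right) = - \frac{1}{3} - \frac{1}{6} = - \frac{1}{2}$)
$\left(O{\left(\sqrt{0 - 5} \right)} + m{\left(6 \right)}\right)^{2} = \left(- \frac{1}{2} + \left(-1 + 2 \cdot 6\right)\right)^{2} = \left(- \frac{1}{2} + \left(-1 + 12\right)\right)^{2} = \left(- \frac{1}{2} + 11\right)^{2} = \left(\frac{21}{2}\right)^{2} = \frac{441}{4}$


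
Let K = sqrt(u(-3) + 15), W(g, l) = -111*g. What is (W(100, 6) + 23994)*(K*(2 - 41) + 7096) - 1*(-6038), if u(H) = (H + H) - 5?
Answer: 90496130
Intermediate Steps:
u(H) = -5 + 2*H (u(H) = 2*H - 5 = -5 + 2*H)
K = 2 (K = sqrt((-5 + 2*(-3)) + 15) = sqrt((-5 - 6) + 15) = sqrt(-11 + 15) = sqrt(4) = 2)
(W(100, 6) + 23994)*(K*(2 - 41) + 7096) - 1*(-6038) = (-111*100 + 23994)*(2*(2 - 41) + 7096) - 1*(-6038) = (-11100 + 23994)*(2*(-39) + 7096) + 6038 = 12894*(-78 + 7096) + 6038 = 12894*7018 + 6038 = 90490092 + 6038 = 90496130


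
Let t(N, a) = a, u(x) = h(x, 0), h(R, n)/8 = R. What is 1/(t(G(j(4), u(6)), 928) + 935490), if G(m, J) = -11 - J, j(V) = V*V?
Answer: 1/936418 ≈ 1.0679e-6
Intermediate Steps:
h(R, n) = 8*R
u(x) = 8*x
j(V) = V²
1/(t(G(j(4), u(6)), 928) + 935490) = 1/(928 + 935490) = 1/936418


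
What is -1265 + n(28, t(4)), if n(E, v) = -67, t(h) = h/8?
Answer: -1332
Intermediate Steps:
t(h) = h/8 (t(h) = h*(⅛) = h/8)
-1265 + n(28, t(4)) = -1265 - 67 = -1332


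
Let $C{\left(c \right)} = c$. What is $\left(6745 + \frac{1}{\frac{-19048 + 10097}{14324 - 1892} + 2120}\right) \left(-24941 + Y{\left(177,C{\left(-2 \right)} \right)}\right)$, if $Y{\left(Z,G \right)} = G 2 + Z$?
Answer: $- \frac{4401515799758016}{26346889} \approx -1.6706 \cdot 10^{8}$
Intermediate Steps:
$Y{\left(Z,G \right)} = Z + 2 G$ ($Y{\left(Z,G \right)} = 2 G + Z = Z + 2 G$)
$\left(6745 + \frac{1}{\frac{-19048 + 10097}{14324 - 1892} + 2120}\right) \left(-24941 + Y{\left(177,C{\left(-2 \right)} \right)}\right) = \left(6745 + \frac{1}{\frac{-19048 + 10097}{14324 - 1892} + 2120}\right) \left(-24941 + \left(177 + 2 \left(-2\right)\right)\right) = \left(6745 + \frac{1}{- \frac{8951}{12432} + 2120}\right) \left(-24941 + \left(177 - 4\right)\right) = \left(6745 + \frac{1}{\left(-8951\right) \frac{1}{12432} + 2120}\right) \left(-24941 + 173\right) = \left(6745 + \frac{1}{- \frac{8951}{12432} + 2120}\right) \left(-24768\right) = \left(6745 + \frac{1}{\frac{26346889}{12432}}\right) \left(-24768\right) = \left(6745 + \frac{12432}{26346889}\right) \left(-24768\right) = \frac{177709778737}{26346889} \left(-24768\right) = - \frac{4401515799758016}{26346889}$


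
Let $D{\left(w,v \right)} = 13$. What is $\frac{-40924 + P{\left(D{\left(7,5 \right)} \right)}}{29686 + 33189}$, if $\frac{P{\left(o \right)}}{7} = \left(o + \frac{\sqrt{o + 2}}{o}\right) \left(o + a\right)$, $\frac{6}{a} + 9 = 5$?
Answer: $- \frac{15951}{25150} + \frac{161 \sqrt{15}}{1634750} \approx -0.63385$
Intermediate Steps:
$a = - \frac{3}{2}$ ($a = \frac{6}{-9 + 5} = \frac{6}{-4} = 6 \left(- \frac{1}{4}\right) = - \frac{3}{2} \approx -1.5$)
$P{\left(o \right)} = 7 \left(- \frac{3}{2} + o\right) \left(o + \frac{\sqrt{2 + o}}{o}\right)$ ($P{\left(o \right)} = 7 \left(o + \frac{\sqrt{o + 2}}{o}\right) \left(o - \frac{3}{2}\right) = 7 \left(o + \frac{\sqrt{2 + o}}{o}\right) \left(- \frac{3}{2} + o\right) = 7 \left(- \frac{3}{2} + o\right) \left(o + \frac{\sqrt{2 + o}}{o}\right)$)
$\frac{-40924 + P{\left(D{\left(7,5 \right)} \right)}}{29686 + 33189} = \frac{-40924 + \left(7 \cdot 13^{2} + 7 \sqrt{2 + 13} - \frac{273}{2} - \frac{21 \sqrt{2 + 13}}{2 \cdot 13}\right)}{29686 + 33189} = \frac{-40924 + \left(7 \cdot 169 + 7 \sqrt{15} - \frac{273}{2} - \frac{21 \sqrt{15}}{26}\right)}{62875} = \left(-40924 + \left(1183 + 7 \sqrt{15} - \frac{273}{2} - \frac{21 \sqrt{15}}{26}\right)\right) \frac{1}{62875} = \left(-40924 + \left(\frac{2093}{2} + \frac{161 \sqrt{15}}{26}\right)\right) \frac{1}{62875} = \left(- \frac{79755}{2} + \frac{161 \sqrt{15}}{26}\right) \frac{1}{62875} = - \frac{15951}{25150} + \frac{161 \sqrt{15}}{1634750}$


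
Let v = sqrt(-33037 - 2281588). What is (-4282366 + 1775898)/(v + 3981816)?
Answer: -9980294385888/15854860972481 + 12532340*I*sqrt(92585)/15854860972481 ≈ -0.62948 + 0.00024051*I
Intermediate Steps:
v = 5*I*sqrt(92585) (v = sqrt(-2314625) = 5*I*sqrt(92585) ≈ 1521.4*I)
(-4282366 + 1775898)/(v + 3981816) = (-4282366 + 1775898)/(5*I*sqrt(92585) + 3981816) = -2506468/(3981816 + 5*I*sqrt(92585))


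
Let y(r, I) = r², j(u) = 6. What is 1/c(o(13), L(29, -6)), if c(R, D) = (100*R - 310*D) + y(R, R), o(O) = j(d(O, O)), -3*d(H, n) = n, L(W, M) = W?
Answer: -1/8354 ≈ -0.00011970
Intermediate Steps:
d(H, n) = -n/3
o(O) = 6
c(R, D) = R² - 310*D + 100*R (c(R, D) = (100*R - 310*D) + R² = (-310*D + 100*R) + R² = R² - 310*D + 100*R)
1/c(o(13), L(29, -6)) = 1/(6² - 310*29 + 100*6) = 1/(36 - 8990 + 600) = 1/(-8354) = -1/8354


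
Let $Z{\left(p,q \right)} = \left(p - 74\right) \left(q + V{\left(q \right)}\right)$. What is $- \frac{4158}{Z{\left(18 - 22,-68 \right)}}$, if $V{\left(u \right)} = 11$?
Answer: $- \frac{231}{247} \approx -0.93522$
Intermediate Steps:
$Z{\left(p,q \right)} = \left(-74 + p\right) \left(11 + q\right)$ ($Z{\left(p,q \right)} = \left(p - 74\right) \left(q + 11\right) = \left(-74 + p\right) \left(11 + q\right)$)
$- \frac{4158}{Z{\left(18 - 22,-68 \right)}} = - \frac{4158}{-814 - -5032 + 11 \left(18 - 22\right) + \left(18 - 22\right) \left(-68\right)} = - \frac{4158}{-814 + 5032 + 11 \left(-4\right) - -272} = - \frac{4158}{-814 + 5032 - 44 + 272} = - \frac{4158}{4446} = \left(-4158\right) \frac{1}{4446} = - \frac{231}{247}$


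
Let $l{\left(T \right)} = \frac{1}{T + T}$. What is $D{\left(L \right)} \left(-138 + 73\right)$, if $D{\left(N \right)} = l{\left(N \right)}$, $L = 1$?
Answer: $- \frac{65}{2} \approx -32.5$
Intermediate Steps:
$l{\left(T \right)} = \frac{1}{2 T}$
$D{\left(N \right)} = \frac{1}{2 N}$
$D{\left(L \right)} \left(-138 + 73\right) = \frac{1}{2 \cdot 1} \left(-138 + 73\right) = \frac{1}{2} \cdot 1 \left(-65\right) = \frac{1}{2} \left(-65\right) = - \frac{65}{2}$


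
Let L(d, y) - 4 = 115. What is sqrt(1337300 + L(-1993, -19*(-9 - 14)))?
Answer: sqrt(1337419) ≈ 1156.5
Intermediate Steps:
L(d, y) = 119 (L(d, y) = 4 + 115 = 119)
sqrt(1337300 + L(-1993, -19*(-9 - 14))) = sqrt(1337300 + 119) = sqrt(1337419)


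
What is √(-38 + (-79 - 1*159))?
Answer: 2*I*√69 ≈ 16.613*I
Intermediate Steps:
√(-38 + (-79 - 1*159)) = √(-38 + (-79 - 159)) = √(-38 - 238) = √(-276) = 2*I*√69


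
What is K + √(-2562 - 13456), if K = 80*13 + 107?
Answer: 1147 + I*√16018 ≈ 1147.0 + 126.56*I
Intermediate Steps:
K = 1147 (K = 1040 + 107 = 1147)
K + √(-2562 - 13456) = 1147 + √(-2562 - 13456) = 1147 + √(-16018) = 1147 + I*√16018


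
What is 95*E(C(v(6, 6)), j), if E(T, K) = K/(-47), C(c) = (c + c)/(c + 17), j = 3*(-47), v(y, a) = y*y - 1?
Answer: 285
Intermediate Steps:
v(y, a) = -1 + y² (v(y, a) = y² - 1 = -1 + y²)
j = -141
C(c) = 2*c/(17 + c) (C(c) = (2*c)/(17 + c) = 2*c/(17 + c))
E(T, K) = -K/47 (E(T, K) = K*(-1/47) = -K/47)
95*E(C(v(6, 6)), j) = 95*(-1/47*(-141)) = 95*3 = 285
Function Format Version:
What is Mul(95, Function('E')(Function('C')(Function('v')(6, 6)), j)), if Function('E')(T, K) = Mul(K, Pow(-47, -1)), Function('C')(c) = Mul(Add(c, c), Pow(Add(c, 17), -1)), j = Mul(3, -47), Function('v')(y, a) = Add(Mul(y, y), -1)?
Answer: 285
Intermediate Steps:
Function('v')(y, a) = Add(-1, Pow(y, 2)) (Function('v')(y, a) = Add(Pow(y, 2), -1) = Add(-1, Pow(y, 2)))
j = -141
Function('C')(c) = Mul(2, c, Pow(Add(17, c), -1)) (Function('C')(c) = Mul(Mul(2, c), Pow(Add(17, c), -1)) = Mul(2, c, Pow(Add(17, c), -1)))
Function('E')(T, K) = Mul(Rational(-1, 47), K) (Function('E')(T, K) = Mul(K, Rational(-1, 47)) = Mul(Rational(-1, 47), K))
Mul(95, Function('E')(Function('C')(Function('v')(6, 6)), j)) = Mul(95, Mul(Rational(-1, 47), -141)) = Mul(95, 3) = 285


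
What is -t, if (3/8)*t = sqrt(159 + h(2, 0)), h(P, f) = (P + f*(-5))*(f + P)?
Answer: -8*sqrt(163)/3 ≈ -34.046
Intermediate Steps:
h(P, f) = (P + f)*(P - 5*f) (h(P, f) = (P - 5*f)*(P + f) = (P + f)*(P - 5*f))
t = 8*sqrt(163)/3 (t = 8*sqrt(159 + (2**2 - 5*0**2 - 4*2*0))/3 = 8*sqrt(159 + (4 - 5*0 + 0))/3 = 8*sqrt(159 + (4 + 0 + 0))/3 = 8*sqrt(159 + 4)/3 = 8*sqrt(163)/3 ≈ 34.046)
-t = -8*sqrt(163)/3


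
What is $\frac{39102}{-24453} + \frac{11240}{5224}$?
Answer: $\frac{154787}{280137} \approx 0.55254$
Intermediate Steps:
$\frac{39102}{-24453} + \frac{11240}{5224} = 39102 \left(- \frac{1}{24453}\right) + 11240 \cdot \frac{1}{5224} = - \frac{686}{429} + \frac{1405}{653} = \frac{154787}{280137}$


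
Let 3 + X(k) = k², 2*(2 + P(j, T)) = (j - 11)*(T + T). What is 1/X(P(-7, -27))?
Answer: 1/234253 ≈ 4.2689e-6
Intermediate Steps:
P(j, T) = -2 + T*(-11 + j) (P(j, T) = -2 + ((j - 11)*(T + T))/2 = -2 + ((-11 + j)*(2*T))/2 = -2 + (2*T*(-11 + j))/2 = -2 + T*(-11 + j))
X(k) = -3 + k²
1/X(P(-7, -27)) = 1/(-3 + (-2 - 11*(-27) - 27*(-7))²) = 1/(-3 + (-2 + 297 + 189)²) = 1/(-3 + 484²) = 1/(-3 + 234256) = 1/234253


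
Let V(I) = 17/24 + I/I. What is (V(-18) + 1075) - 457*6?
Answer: -39967/24 ≈ -1665.3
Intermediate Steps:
V(I) = 41/24 (V(I) = 17*(1/24) + 1 = 17/24 + 1 = 41/24)
(V(-18) + 1075) - 457*6 = (41/24 + 1075) - 457*6 = 25841/24 - 2742 = -39967/24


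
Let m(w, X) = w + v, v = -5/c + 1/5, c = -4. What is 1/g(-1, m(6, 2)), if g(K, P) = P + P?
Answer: 10/149 ≈ 0.067114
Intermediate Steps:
v = 29/20 (v = -5/(-4) + 1/5 = -5*(-1/4) + 1*(1/5) = 5/4 + 1/5 = 29/20 ≈ 1.4500)
m(w, X) = 29/20 + w (m(w, X) = w + 29/20 = 29/20 + w)
g(K, P) = 2*P
1/g(-1, m(6, 2)) = 1/(2*(29/20 + 6)) = 1/(2*(149/20)) = 1/(149/10) = 10/149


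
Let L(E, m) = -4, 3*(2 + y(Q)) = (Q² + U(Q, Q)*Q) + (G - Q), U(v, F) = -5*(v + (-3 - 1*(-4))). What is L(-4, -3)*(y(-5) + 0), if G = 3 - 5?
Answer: 104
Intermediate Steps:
G = -2
U(v, F) = -5 - 5*v (U(v, F) = -5*(v + (-3 + 4)) = -5*(v + 1) = -5*(1 + v) = -5 - 5*v)
y(Q) = -8/3 - Q/3 + Q²/3 + Q*(-5 - 5*Q)/3 (y(Q) = -2 + ((Q² + (-5 - 5*Q)*Q) + (-2 - Q))/3 = -2 + ((Q² + Q*(-5 - 5*Q)) + (-2 - Q))/3 = -2 + (-2 + Q² - Q + Q*(-5 - 5*Q))/3 = -2 + (-⅔ - Q/3 + Q²/3 + Q*(-5 - 5*Q)/3) = -8/3 - Q/3 + Q²/3 + Q*(-5 - 5*Q)/3)
L(-4, -3)*(y(-5) + 0) = -4*((-8/3 - 2*(-5) - 4/3*(-5)²) + 0) = -4*((-8/3 + 10 - 4/3*25) + 0) = -4*((-8/3 + 10 - 100/3) + 0) = -4*(-26 + 0) = -4*(-26) = 104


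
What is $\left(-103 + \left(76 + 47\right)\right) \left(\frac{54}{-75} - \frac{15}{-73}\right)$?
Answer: $- \frac{3756}{365} \approx -10.29$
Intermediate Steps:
$\left(-103 + \left(76 + 47\right)\right) \left(\frac{54}{-75} - \frac{15}{-73}\right) = \left(-103 + 123\right) \left(54 \left(- \frac{1}{75}\right) - - \frac{15}{73}\right) = 20 \left(- \frac{18}{25} + \frac{15}{73}\right) = 20 \left(- \frac{939}{1825}\right) = - \frac{3756}{365}$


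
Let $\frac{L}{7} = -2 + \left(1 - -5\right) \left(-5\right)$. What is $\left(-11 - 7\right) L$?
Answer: $4032$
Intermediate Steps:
$L = -224$ ($L = 7 \left(-2 + \left(1 - -5\right) \left(-5\right)\right) = 7 \left(-2 + \left(1 + 5\right) \left(-5\right)\right) = 7 \left(-2 + 6 \left(-5\right)\right) = 7 \left(-2 - 30\right) = 7 \left(-32\right) = -224$)
$\left(-11 - 7\right) L = \left(-11 - 7\right) \left(-224\right) = \left(-18\right) \left(-224\right) = 4032$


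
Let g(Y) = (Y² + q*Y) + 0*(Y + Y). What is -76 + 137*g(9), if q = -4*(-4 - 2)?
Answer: 40613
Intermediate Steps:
q = 24 (q = -4*(-6) = 24)
g(Y) = Y² + 24*Y (g(Y) = (Y² + 24*Y) + 0*(Y + Y) = (Y² + 24*Y) + 0*(2*Y) = (Y² + 24*Y) + 0 = Y² + 24*Y)
-76 + 137*g(9) = -76 + 137*(9*(24 + 9)) = -76 + 137*(9*33) = -76 + 137*297 = -76 + 40689 = 40613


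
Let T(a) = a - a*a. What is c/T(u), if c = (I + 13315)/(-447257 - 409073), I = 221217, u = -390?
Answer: 3449/1920320025 ≈ 1.7961e-6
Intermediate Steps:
T(a) = a - a²
c = -117266/428165 (c = (221217 + 13315)/(-447257 - 409073) = 234532/(-856330) = 234532*(-1/856330) = -117266/428165 ≈ -0.27388)
c/T(u) = -117266*(-1/(390*(1 - 1*(-390))))/428165 = -117266*(-1/(390*(1 + 390)))/428165 = -117266/(428165*((-390*391))) = -117266/428165/(-152490) = -117266/428165*(-1/152490) = 3449/1920320025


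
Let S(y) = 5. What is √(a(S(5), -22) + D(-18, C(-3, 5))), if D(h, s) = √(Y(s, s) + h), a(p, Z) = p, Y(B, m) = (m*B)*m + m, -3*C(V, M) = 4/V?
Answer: √(405 + 3*I*√12734)/9 ≈ 2.3997 + 0.87084*I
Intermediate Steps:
C(V, M) = -4/(3*V)
Y(B, m) = m + B*m² (Y(B, m) = (B*m)*m + m = B*m² + m = m + B*m²)
D(h, s) = √(h + s*(1 + s²)) (D(h, s) = √(s*(1 + s*s) + h) = √(s*(1 + s²) + h) = √(h + s*(1 + s²)))
√(a(S(5), -22) + D(-18, C(-3, 5))) = √(5 + √(-18 - 4/3/(-3) + (-4/3/(-3))³)) = √(5 + √(-18 - 4/3*(-⅓) + (-4/3*(-⅓))³)) = √(5 + √(-18 + 4/9 + (4/9)³)) = √(5 + √(-18 + 4/9 + 64/729)) = √(5 + √(-12734/729)) = √(5 + I*√12734/27)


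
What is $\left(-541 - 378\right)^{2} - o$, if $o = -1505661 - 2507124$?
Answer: $4857346$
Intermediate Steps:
$o = -4012785$
$\left(-541 - 378\right)^{2} - o = \left(-541 - 378\right)^{2} - -4012785 = \left(-541 + \left(144 - 522\right)\right)^{2} + 4012785 = \left(-541 - 378\right)^{2} + 4012785 = \left(-919\right)^{2} + 4012785 = 844561 + 4012785 = 4857346$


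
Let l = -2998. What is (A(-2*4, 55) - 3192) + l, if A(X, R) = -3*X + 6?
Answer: -6160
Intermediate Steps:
A(X, R) = 6 - 3*X
(A(-2*4, 55) - 3192) + l = ((6 - (-6)*4) - 3192) - 2998 = ((6 - 3*(-8)) - 3192) - 2998 = ((6 + 24) - 3192) - 2998 = (30 - 3192) - 2998 = -3162 - 2998 = -6160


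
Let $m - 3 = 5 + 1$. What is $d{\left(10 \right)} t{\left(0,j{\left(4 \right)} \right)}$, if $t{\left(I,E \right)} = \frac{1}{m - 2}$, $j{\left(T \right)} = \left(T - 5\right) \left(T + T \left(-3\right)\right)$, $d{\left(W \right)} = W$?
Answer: $\frac{10}{7} \approx 1.4286$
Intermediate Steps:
$m = 9$ ($m = 3 + \left(5 + 1\right) = 3 + 6 = 9$)
$j{\left(T \right)} = - 2 T \left(-5 + T\right)$ ($j{\left(T \right)} = \left(-5 + T\right) \left(T - 3 T\right) = \left(-5 + T\right) \left(- 2 T\right) = - 2 T \left(-5 + T\right)$)
$t{\left(I,E \right)} = \frac{1}{7}$ ($t{\left(I,E \right)} = \frac{1}{9 - 2} = \frac{1}{7}$)
$d{\left(10 \right)} t{\left(0,j{\left(4 \right)} \right)} = 10 \cdot \frac{1}{7} = \frac{10}{7}$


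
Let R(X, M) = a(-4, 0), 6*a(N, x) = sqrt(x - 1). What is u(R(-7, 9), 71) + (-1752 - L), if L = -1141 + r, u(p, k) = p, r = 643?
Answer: -1254 + I/6 ≈ -1254.0 + 0.16667*I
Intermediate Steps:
a(N, x) = sqrt(-1 + x)/6 (a(N, x) = sqrt(x - 1)/6 = sqrt(-1 + x)/6)
R(X, M) = I/6 (R(X, M) = sqrt(-1 + 0)/6 = sqrt(-1)/6 = I/6)
L = -498 (L = -1141 + 643 = -498)
u(R(-7, 9), 71) + (-1752 - L) = I/6 + (-1752 - 1*(-498)) = I/6 + (-1752 + 498) = I/6 - 1254 = -1254 + I/6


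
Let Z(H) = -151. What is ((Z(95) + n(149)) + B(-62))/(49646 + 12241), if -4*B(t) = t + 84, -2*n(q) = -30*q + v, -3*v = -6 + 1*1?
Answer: 6233/185661 ≈ 0.033572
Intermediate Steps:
v = 5/3 (v = -(-6 + 1*1)/3 = -(-6 + 1)/3 = -⅓*(-5) = 5/3 ≈ 1.6667)
n(q) = -⅚ + 15*q (n(q) = -(-30*q + 5/3)/2 = -(5/3 - 30*q)/2 = -⅚ + 15*q)
B(t) = -21 - t/4 (B(t) = -(t + 84)/4 = -(84 + t)/4 = -21 - t/4)
((Z(95) + n(149)) + B(-62))/(49646 + 12241) = ((-151 + (-⅚ + 15*149)) + (-21 - ¼*(-62)))/(49646 + 12241) = ((-151 + (-⅚ + 2235)) + (-21 + 31/2))/61887 = ((-151 + 13405/6) - 11/2)*(1/61887) = (12499/6 - 11/2)*(1/61887) = (6233/3)*(1/61887) = 6233/185661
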